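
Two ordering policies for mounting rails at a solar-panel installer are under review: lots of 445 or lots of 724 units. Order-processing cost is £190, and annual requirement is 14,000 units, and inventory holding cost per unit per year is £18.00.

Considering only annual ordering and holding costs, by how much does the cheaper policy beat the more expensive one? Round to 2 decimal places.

£207.51

For each Q, cost = (D/Q)·S + (Q/2)·H.
TC(445) = (14,000/445)×190 + (445/2)×18 = £9,982.53
TC(724) = (14,000/724)×190 + (724/2)×18 = £10,190.03
|ΔTC| = |£9,982.53 − £10,190.03| = £207.51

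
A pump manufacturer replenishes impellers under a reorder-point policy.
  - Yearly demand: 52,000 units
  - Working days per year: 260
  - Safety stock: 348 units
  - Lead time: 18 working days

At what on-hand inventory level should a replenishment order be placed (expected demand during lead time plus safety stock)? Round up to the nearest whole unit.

3,948 units

Daily demand d = 52,000 / 260 = 200.000 units/day
Demand during lead time = 200.000 × 18 = 3,600.00
Reorder point = 3,600.00 + 348 = 3,948.00 → round up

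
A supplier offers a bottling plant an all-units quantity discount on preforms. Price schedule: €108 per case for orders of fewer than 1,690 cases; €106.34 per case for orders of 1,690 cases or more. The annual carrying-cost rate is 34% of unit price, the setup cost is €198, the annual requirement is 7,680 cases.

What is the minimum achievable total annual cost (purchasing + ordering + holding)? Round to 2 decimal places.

€840,007.68

H₁ = 34%×€108 = €36.7200;  H₂ = 34%×€106.34 = €36.1556
EOQ₁ = √(2×7,680×198/36.7200) = 287.79  (< 1,690, feasible at tier 1)
EOQ₂ = √(2×7,680×198/36.1556) = 290.03  (< 1,690 → use Q = 1,690 at tier-2 price)
TC(tier 1 (EOQ₁), Q≈287.8) = €840,007.68
TC(tier 2, Q≈1,690.0) = €848,142.47
Minimum at tier 1 (EOQ₁): €840,007.68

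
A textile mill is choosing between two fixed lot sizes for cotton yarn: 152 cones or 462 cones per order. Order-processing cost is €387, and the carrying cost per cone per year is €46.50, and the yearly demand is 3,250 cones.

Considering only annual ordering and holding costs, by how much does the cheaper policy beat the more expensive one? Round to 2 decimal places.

€1,655.23

TC(Q) = (D/Q)S + (Q/2)H
TC(152) = (3,250/152)×387 + (152/2)×46.5 = €11,808.67
TC(462) = (3,250/462)×387 + (462/2)×46.5 = €13,463.90
|ΔTC| = |€11,808.67 − €13,463.90| = €1,655.23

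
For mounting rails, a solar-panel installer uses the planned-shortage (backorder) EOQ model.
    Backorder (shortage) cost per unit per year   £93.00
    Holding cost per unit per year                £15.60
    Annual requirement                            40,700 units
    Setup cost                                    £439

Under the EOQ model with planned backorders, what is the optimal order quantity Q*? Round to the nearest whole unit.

1,636 units

Basic EOQ = √(2·40,700·439/15.6) = 1,513.499
Backorder adjustment √((H+b)/b) = √((15.6+93)/93) = 1.0806
Q* = 1,513.499 × 1.0806 ≈ 1,635.52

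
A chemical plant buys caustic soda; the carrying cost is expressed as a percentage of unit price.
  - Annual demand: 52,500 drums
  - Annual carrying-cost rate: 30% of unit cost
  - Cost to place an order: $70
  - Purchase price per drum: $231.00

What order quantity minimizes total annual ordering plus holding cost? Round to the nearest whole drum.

Holding cost per drum per year: H = 30% × $231 = $69.3000
Optimal lot size Q* = (2 × 52,500 × $70 / $69.3)^½ ≈ 325.67

326 drums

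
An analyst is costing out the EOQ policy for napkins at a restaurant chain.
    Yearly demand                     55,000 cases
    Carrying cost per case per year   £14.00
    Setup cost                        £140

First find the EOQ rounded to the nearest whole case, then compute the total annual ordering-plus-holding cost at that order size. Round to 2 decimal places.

Q* = √(2·D·S / H) = √(2·55,000·140 / 14) = √1,100,000.0 ≈ 1,048.81 → Q = 1,049 cases
Orders/yr = 55,000/1,049 = 52.431; ordering cost = 52.431 × £140 = £7,340.32
Average inventory = 1,049/2 = 524.5; holding cost = 524.5 × £14 = £7,343.00
Total = £7,340.32 + £7,343.00 = £14,683.32

£14,683.32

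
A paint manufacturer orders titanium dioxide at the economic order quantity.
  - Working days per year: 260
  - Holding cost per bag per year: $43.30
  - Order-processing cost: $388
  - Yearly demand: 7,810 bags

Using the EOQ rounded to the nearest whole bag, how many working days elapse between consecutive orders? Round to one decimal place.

12.5 days

Q* = √(2·D·S / H) = √(2·7,810·388 / 43.3) = √139,966.7 ≈ 374.12 → Q = 374 bags
T = Q/D × 260 days = 374/7,810 × 260 = 12.451 days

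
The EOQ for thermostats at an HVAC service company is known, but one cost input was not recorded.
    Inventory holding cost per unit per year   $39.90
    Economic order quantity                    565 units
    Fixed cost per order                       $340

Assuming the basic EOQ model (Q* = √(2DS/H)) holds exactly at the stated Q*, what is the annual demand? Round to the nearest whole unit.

18,731 units per year

EOQ relation: Q² = 2DS/H, so rearrange for the unknown.
D = Q²H / (2S) = 565² × 39.9 / (2 × 340) = 18,731.00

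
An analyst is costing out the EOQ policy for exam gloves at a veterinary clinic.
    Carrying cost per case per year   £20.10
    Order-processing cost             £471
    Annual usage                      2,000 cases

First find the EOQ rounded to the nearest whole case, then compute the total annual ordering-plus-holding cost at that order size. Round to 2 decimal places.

EOQ = √(2DS/H) = √(2 × 2,000 × 471 / 20.1)
    = √(93,731.34) ≈ 306.16 → Q = 306 cases
Orders/yr = 2,000/306 = 6.536; ordering cost = 6.536 × £471 = £3,078.43
Average inventory = 306/2 = 153; holding cost = 153 × £20.1 = £3,075.30
Total = £3,078.43 + £3,075.30 = £6,153.73

£6,153.73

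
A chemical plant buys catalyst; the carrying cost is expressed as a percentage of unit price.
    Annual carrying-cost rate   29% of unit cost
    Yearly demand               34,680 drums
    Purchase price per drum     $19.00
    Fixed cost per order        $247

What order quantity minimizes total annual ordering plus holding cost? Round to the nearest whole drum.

H = i·C = 0.29 × $19 = $5.5100 per drum-year
EOQ = √(2DS/H) = √(2 × 34,680 × 247 / 5.51)
    = √(3,109,241.38) ≈ 1,763.30

1,763 drums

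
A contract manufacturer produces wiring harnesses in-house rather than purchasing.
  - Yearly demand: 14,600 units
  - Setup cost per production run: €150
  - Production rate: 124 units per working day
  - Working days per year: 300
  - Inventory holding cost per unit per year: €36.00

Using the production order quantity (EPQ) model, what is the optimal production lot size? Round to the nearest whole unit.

448 units

d = 14,600/300 = 48.6667 units/day;  effective holding cost H(1 − d/p) = 36·(1 − 48.6667/124) = 21.87097
Q* = √(2DS / H_eff) = √(2·14,600·150 / 21.87097) ≈ 447.51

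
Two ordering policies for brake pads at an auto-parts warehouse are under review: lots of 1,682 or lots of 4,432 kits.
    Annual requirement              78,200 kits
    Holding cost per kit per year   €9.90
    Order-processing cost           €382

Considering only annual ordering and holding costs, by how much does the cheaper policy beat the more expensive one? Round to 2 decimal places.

For each Q, cost = (D/Q)·S + (Q/2)·H.
TC(1,682) = (78,200/1,682)×382 + (1,682/2)×9.9 = €26,085.95
TC(4,432) = (78,200/4,432)×382 + (4,432/2)×9.9 = €28,678.56
|ΔTC| = |€26,085.95 − €28,678.56| = €2,592.61

€2,592.61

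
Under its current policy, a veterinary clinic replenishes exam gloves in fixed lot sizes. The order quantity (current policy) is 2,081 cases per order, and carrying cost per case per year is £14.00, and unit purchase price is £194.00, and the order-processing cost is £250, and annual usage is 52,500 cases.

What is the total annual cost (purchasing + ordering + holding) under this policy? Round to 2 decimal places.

Orders/yr = 52,500/2,081 = 25.228; ordering cost = 25.228 × £250 = £6,307.06
Average inventory = 2,081/2 = 1040.5; holding cost = 1040.5 × £14 = £14,567.00
Purchase cost = D·C = 52,500 × 194 = £10,185,000.00
Total = £6,307.06 + £14,567.00 + £10,185,000.00 = £10,205,874.06

£10,205,874.06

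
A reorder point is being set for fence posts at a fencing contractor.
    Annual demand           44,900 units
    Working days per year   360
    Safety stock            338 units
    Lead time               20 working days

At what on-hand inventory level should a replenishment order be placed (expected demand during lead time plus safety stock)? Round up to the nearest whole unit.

Daily demand d = 44,900 / 360 = 124.722 units/day
Demand during lead time = 124.722 × 20 = 2,494.44
Reorder point = 2,494.44 + 338 = 2,832.44 → round up

2,833 units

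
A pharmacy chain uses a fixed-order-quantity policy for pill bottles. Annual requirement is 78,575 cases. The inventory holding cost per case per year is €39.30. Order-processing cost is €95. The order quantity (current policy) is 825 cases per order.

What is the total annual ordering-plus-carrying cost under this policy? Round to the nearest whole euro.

Ordering: D/Q × S = 78,575/825 × €95 = €9,048.03
Holding:  Q/2 × H = 825/2 × €39.3 = €16,211.25
Total = €9,048.03 + €16,211.25 = €25,259.28

€25,259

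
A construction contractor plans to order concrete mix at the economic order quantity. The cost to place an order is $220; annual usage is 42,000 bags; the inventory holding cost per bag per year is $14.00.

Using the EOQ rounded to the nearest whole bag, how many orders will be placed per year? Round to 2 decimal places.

2DS/H = 2·42,000·220/14 = 1,320,000.00
EOQ = √1,320,000.00 ≈ 1,148.91 → Q = 1,149
Orders per year = D/Q = 42,000 / 1,149 = 36.554

36.55 orders per year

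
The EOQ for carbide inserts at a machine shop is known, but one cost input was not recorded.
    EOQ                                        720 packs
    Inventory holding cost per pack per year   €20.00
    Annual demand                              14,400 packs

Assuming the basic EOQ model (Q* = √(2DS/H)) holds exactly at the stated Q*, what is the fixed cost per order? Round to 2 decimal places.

EOQ relation: Q² = 2DS/H, so rearrange for the unknown.
S = Q²H / (2D) = 720² × 20 / (2 × 14,400) = 360.0000

€360.00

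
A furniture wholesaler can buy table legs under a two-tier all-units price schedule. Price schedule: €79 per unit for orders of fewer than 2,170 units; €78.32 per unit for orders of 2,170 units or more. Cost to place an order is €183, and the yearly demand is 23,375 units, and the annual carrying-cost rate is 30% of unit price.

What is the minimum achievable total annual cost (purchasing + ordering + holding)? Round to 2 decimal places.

H₁ = 30%×€79 = €23.7000;  H₂ = 30%×€78.32 = €23.4960
EOQ₁ = √(2×23,375×183/23.7000) = 600.82  (< 2,170, feasible at tier 1)
EOQ₂ = √(2×23,375×183/23.4960) = 603.42  (< 2,170 → use Q = 2,170 at tier-2 price)
TC(tier 1 (EOQ₁), Q≈600.8) = €1,860,864.36
TC(tier 2, Q≈2,170.0) = €1,858,194.42
Minimum at tier 2: €1,858,194.42

€1,858,194.42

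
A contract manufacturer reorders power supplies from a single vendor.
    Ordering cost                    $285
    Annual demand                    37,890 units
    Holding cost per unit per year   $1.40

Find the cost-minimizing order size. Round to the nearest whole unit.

3,928 units

2DS/H = 2·37,890·285/1.4 = 15,426,642.86
EOQ = √15,426,642.86 ≈ 3,927.68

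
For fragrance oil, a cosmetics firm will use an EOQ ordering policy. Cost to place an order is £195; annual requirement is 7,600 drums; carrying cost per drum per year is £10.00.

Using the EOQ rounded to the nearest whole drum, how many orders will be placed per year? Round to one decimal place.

14.0 orders per year

Optimal lot size Q* = (2 × 7,600 × £195 / £10)^½ ≈ 544.43 → Q = 544
Orders per year = D/Q = 7,600 / 544 = 13.971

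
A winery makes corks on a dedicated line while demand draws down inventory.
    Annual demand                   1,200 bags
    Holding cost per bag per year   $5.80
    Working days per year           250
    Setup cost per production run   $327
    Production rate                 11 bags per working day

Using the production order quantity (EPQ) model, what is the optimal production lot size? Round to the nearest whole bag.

490 bags

Daily demand d = 1,200/250 = 4.800; p = 11; 1 − d/p = 0.56364
EPQ = √(2DS / (H(1 − d/p)))
    = √(2 × 1,200 × 327 / (5.8 × 0.56364)) ≈ 489.97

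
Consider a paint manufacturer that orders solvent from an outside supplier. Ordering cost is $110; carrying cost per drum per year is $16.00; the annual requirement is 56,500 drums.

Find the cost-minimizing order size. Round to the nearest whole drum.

2DS/H = 2·56,500·110/16 = 776,875.00
EOQ = √776,875.00 ≈ 881.41

881 drums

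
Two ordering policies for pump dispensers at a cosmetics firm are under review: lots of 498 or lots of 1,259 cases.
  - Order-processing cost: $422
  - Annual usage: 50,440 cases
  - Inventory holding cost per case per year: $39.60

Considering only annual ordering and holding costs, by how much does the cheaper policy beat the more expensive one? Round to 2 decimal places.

TC(Q) = (D/Q)S + (Q/2)H
TC(498) = (50,440/498)×422 + (498/2)×39.6 = $52,602.73
TC(1,259) = (50,440/1,259)×422 + (1,259/2)×39.6 = $41,835.01
Cheaper: Q = 1,259.  Difference = $10,767.71

$10,767.71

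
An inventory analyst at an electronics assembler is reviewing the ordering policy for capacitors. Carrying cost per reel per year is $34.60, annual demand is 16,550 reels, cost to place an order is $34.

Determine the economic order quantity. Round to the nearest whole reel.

180 reels

Q* = √(2·D·S / H) = √(2·16,550·34 / 34.6) = √32,526.0 ≈ 180.35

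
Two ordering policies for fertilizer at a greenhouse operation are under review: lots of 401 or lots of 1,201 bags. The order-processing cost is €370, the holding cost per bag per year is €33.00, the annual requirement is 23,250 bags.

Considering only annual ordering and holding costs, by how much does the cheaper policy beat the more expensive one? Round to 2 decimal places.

€1,089.84

TC(Q) = (D/Q)S + (Q/2)H
TC(401) = (23,250/401)×370 + (401/2)×33 = €28,069.12
TC(1,201) = (23,250/1,201)×370 + (1,201/2)×33 = €26,979.28
Lots of 1,201 are cheaper by €1,089.84.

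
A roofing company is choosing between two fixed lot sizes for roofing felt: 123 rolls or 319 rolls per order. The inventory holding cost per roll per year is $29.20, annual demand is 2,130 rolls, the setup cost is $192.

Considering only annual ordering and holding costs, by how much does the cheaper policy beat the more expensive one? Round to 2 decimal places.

$818.73

For each Q, cost = (D/Q)·S + (Q/2)·H.
TC(123) = (2,130/123)×192 + (123/2)×29.2 = $5,120.68
TC(319) = (2,130/319)×192 + (319/2)×29.2 = $5,939.41
Lots of 123 are cheaper by $818.73.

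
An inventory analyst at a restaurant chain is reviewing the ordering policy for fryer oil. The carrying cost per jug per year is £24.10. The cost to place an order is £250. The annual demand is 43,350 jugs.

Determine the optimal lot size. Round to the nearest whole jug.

948 jugs

Q* = √(2·D·S / H) = √(2·43,350·250 / 24.1) = √899,377.6 ≈ 948.36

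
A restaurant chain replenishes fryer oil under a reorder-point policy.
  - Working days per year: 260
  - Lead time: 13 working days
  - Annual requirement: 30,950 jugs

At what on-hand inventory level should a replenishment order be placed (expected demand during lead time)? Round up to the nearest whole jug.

1,548 jugs

Daily demand d = 30,950 / 260 = 119.038 jugs/day
Demand during lead time = 119.038 × 13 = 1,547.50
Reorder point = 1,547.50 → round up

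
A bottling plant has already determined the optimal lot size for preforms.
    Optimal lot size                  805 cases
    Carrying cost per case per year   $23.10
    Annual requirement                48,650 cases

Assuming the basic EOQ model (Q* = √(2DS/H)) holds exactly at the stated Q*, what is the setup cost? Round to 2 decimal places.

$153.85

Since Q* = (2DS/H)^½, squaring gives Q*²·H = 2DS.
S = Q²H / (2D) = 805² × 23.1 / (2 × 48,650) = 153.8477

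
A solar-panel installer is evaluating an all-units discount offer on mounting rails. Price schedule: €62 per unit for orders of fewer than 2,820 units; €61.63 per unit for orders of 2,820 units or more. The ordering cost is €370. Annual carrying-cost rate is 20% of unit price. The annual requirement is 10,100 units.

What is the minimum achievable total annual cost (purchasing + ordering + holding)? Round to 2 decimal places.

€635,826.92

H₁ = 20%×€62 = €12.4000;  H₂ = 20%×€61.63 = €12.3260
EOQ₁ = √(2×10,100×370/12.4000) = 776.36  (< 2,820, feasible at tier 1)
EOQ₂ = √(2×10,100×370/12.3260) = 778.69  (< 2,820 → use Q = 2,820 at tier-2 price)
TC(tier 1 (EOQ₁), Q≈776.4) = €635,826.92
TC(tier 2, Q≈2,820.0) = €641,167.84
Minimum at tier 1 (EOQ₁): €635,826.92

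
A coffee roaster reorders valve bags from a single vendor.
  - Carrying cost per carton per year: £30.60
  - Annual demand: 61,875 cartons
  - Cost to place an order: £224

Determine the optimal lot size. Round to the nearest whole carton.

Q* = √(2·D·S / H) = √(2·61,875·224 / 30.6) = √905,882.4 ≈ 951.78

952 cartons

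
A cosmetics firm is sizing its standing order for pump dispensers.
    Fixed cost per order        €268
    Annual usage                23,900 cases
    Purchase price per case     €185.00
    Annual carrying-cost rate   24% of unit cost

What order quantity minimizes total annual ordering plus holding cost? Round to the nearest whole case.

537 cases

H = i·C = 0.24 × €185 = €44.4000 per case-year
EOQ = √(2DS/H) = √(2 × 23,900 × 268 / 44.4)
    = √(288,522.52) ≈ 537.14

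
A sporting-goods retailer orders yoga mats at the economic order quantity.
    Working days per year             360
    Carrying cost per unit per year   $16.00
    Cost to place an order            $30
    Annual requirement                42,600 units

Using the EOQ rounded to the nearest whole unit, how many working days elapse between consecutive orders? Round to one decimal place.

3.4 days

2DS/H = 2·42,600·30/16 = 159,750.00
EOQ = √159,750.00 ≈ 399.69 → Q = 400 units
T = Q/D × 360 days = 400/42,600 × 360 = 3.380 days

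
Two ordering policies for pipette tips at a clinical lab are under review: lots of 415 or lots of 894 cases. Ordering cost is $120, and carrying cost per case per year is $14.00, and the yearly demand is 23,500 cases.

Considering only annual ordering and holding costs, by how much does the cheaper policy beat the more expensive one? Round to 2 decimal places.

TC(Q) = (D/Q)S + (Q/2)H
TC(415) = (23,500/415)×120 + (415/2)×14 = $9,700.18
TC(894) = (23,500/894)×120 + (894/2)×14 = $9,412.36
|ΔTC| = |$9,700.18 − $9,412.36| = $287.82

$287.82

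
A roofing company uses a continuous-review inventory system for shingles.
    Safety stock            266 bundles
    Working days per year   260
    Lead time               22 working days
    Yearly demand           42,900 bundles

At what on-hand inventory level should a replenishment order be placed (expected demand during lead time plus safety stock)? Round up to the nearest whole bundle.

3,896 bundles

Daily demand d = 42,900 / 260 = 165.000 bundles/day
Demand during lead time = 165.000 × 22 = 3,630.00
Reorder point = 3,630.00 + 266 = 3,896.00 → round up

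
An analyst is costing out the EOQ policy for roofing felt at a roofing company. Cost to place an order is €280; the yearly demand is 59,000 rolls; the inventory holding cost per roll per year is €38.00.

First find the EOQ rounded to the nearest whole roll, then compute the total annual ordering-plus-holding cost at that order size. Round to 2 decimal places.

€35,433.32

Optimal lot size Q* = (2 × 59,000 × €280 / €38)^½ ≈ 932.46 → Q = 932 rolls
Orders/yr = 59,000/932 = 63.305; ordering cost = 63.305 × €280 = €17,725.32
Average inventory = 932/2 = 466; holding cost = 466 × €38 = €17,708.00
Total = €17,725.32 + €17,708.00 = €35,433.32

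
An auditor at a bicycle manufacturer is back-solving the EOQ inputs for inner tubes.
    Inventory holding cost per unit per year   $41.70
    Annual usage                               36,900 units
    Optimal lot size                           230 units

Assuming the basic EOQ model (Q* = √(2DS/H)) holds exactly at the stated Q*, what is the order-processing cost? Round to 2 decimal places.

$29.89

Since Q* = (2DS/H)^½, squaring gives Q*²·H = 2DS.
S = Q²H / (2D) = 230² × 41.7 / (2 × 36,900) = 29.8907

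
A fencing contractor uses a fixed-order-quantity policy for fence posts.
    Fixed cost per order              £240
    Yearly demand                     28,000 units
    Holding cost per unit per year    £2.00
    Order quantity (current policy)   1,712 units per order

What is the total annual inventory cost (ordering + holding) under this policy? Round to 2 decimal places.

Annual ordering cost = (D/Q)·S = (28,000/1,712) × 240 = £3,925.23
Annual holding cost  = (Q/2)·H = (1,712/2) × 2 = £1,712.00
Total = £3,925.23 + £1,712.00 = £5,637.23

£5,637.23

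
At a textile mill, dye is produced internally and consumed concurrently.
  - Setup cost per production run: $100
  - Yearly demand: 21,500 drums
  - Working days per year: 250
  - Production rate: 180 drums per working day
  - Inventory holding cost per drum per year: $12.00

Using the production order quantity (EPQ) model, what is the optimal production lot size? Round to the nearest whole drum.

d = 21,500/250 = 86.0000 drums/day;  effective holding cost H(1 − d/p) = 12·(1 − 86.0000/180) = 6.26667
Q* = √(2DS / H_eff) = √(2·21,500·100 / 6.26667) ≈ 828.35

828 drums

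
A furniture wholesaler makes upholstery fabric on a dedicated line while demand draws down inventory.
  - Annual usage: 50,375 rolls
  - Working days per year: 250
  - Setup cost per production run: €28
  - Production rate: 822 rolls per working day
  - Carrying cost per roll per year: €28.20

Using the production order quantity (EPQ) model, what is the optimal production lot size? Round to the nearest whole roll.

Daily demand d = 50,375/250 = 201.500; p = 822; 1 − d/p = 0.75487
EPQ = √(2DS / (H(1 − d/p)))
    = √(2 × 50,375 × 28 / (28.2 × 0.75487)) ≈ 364.03

364 rolls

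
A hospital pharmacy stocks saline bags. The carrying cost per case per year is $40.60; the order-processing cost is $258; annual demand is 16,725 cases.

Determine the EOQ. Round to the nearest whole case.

461 cases

2DS/H = 2·16,725·258/40.6 = 212,564.04
EOQ = √212,564.04 ≈ 461.05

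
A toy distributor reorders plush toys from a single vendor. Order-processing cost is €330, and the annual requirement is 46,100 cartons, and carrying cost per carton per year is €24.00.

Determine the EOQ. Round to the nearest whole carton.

1,126 cartons

Optimal lot size Q* = (2 × 46,100 × €330 / €24)^½ ≈ 1,125.94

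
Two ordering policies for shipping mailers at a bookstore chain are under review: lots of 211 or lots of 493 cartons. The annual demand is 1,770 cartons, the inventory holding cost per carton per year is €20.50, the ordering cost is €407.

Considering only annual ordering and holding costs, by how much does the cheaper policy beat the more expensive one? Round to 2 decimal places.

€937.57

For each Q, cost = (D/Q)·S + (Q/2)·H.
TC(211) = (1,770/211)×407 + (211/2)×20.5 = €5,576.92
TC(493) = (1,770/493)×407 + (493/2)×20.5 = €6,514.49
Cheaper: Q = 211.  Difference = €937.57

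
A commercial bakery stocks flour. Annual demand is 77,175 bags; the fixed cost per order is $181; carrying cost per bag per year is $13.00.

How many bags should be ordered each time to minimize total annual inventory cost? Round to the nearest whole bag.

2DS/H = 2·77,175·181/13 = 2,149,026.92
EOQ = √2,149,026.92 ≈ 1,465.96

1,466 bags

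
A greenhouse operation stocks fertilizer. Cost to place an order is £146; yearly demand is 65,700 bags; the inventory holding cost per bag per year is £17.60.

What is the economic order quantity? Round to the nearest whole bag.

2DS/H = 2·65,700·146/17.6 = 1,090,022.73
EOQ = √1,090,022.73 ≈ 1,044.04

1,044 bags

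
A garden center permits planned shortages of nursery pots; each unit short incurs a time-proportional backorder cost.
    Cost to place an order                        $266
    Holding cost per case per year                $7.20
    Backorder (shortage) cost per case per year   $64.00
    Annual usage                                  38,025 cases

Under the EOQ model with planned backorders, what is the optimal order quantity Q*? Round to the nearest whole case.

Q* = √(2DS/H) · √((H + b)/b)
   = √(2 × 38,025 × 266 / 7.2) · √((7.2 + 64) / 64)
   = 1,676.194 × 1.0548 ≈ 1,767.97

1,768 cases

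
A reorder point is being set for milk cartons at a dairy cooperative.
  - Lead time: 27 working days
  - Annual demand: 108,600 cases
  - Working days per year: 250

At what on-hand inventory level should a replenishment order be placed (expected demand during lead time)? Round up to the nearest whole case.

Daily demand d = 108,600 / 250 = 434.400 cases/day
Demand during lead time = 434.400 × 27 = 11,728.80
Reorder point = 11,728.80 → round up

11,729 cases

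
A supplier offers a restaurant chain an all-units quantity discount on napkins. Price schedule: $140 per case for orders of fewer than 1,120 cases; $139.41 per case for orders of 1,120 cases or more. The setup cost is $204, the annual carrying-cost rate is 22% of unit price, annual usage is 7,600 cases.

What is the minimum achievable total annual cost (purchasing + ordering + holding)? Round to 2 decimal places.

H₁ = 22%×$140 = $30.8000;  H₂ = 22%×$139.41 = $30.6702
EOQ₁ = √(2×7,600×204/30.8000) = 317.29  (< 1,120, feasible at tier 1)
EOQ₂ = √(2×7,600×204/30.6702) = 317.96  (< 1,120 → use Q = 1,120 at tier-2 price)
TC(tier 1 (EOQ₁), Q≈317.3) = $1,073,772.65
TC(tier 2, Q≈1,120.0) = $1,078,075.60
Minimum at tier 1 (EOQ₁): $1,073,772.65

$1,073,772.65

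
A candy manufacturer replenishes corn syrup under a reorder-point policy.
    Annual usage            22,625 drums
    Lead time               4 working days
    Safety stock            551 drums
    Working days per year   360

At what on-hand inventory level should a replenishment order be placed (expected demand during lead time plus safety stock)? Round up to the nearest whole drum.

803 drums

Daily demand d = 22,625 / 360 = 62.847 drums/day
Demand during lead time = 62.847 × 4 = 251.39
Reorder point = 251.39 + 551 = 802.39 → round up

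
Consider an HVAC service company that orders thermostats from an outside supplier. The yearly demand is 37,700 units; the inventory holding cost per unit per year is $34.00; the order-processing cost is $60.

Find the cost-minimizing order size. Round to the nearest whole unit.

365 units

EOQ = √(2DS/H) = √(2 × 37,700 × 60 / 34)
    = √(133,058.82) ≈ 364.77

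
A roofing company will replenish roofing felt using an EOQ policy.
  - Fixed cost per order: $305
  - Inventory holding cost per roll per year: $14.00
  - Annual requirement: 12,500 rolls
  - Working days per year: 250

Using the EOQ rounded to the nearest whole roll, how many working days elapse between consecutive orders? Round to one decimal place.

14.8 days

2DS/H = 2·12,500·305/14 = 544,642.86
EOQ = √544,642.86 ≈ 738.00 → Q = 738 rolls
T = Q/D × 250 days = 738/12,500 × 250 = 14.760 days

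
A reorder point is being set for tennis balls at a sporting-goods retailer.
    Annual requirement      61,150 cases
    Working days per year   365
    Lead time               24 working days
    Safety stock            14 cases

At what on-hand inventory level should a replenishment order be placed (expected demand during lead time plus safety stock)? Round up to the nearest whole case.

Daily demand d = 61,150 / 365 = 167.534 cases/day
Demand during lead time = 167.534 × 24 = 4,020.82
Reorder point = 4,020.82 + 14 = 4,034.82 → round up

4,035 cases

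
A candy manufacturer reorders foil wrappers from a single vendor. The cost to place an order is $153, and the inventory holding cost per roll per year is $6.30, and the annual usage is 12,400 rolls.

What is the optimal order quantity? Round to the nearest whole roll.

776 rolls

EOQ = √(2DS/H) = √(2 × 12,400 × 153 / 6.3)
    = √(602,285.71) ≈ 776.07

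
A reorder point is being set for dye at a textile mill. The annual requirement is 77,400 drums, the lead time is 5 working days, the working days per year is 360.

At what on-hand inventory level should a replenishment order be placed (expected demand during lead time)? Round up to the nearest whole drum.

Daily demand d = 77,400 / 360 = 215.000 drums/day
Demand during lead time = 215.000 × 5 = 1,075.00
Reorder point = 1,075.00 → round up

1,075 drums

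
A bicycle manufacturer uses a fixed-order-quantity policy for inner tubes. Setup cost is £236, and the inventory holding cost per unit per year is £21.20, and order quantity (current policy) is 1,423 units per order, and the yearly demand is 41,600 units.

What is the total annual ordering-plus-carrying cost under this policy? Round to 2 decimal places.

Orders/yr = 41,600/1,423 = 29.234; ordering cost = 29.234 × £236 = £6,899.23
Average inventory = 1,423/2 = 711.5; holding cost = 711.5 × £21.2 = £15,083.80
Total = £6,899.23 + £15,083.80 = £21,983.03

£21,983.03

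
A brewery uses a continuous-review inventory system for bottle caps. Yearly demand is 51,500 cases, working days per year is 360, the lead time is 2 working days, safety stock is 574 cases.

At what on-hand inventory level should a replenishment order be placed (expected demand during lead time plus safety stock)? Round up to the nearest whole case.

Daily demand d = 51,500 / 360 = 143.056 cases/day
Demand during lead time = 143.056 × 2 = 286.11
Reorder point = 286.11 + 574 = 860.11 → round up

861 cases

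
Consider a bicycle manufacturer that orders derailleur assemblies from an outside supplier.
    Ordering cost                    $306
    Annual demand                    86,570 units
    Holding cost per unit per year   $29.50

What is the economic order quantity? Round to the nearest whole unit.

2DS/H = 2·86,570·306/29.5 = 1,795,960.68
EOQ = √1,795,960.68 ≈ 1,340.13

1,340 units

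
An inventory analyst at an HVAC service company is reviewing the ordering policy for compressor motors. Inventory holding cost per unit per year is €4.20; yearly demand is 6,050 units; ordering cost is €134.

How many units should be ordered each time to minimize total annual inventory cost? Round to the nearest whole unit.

621 units

Q* = √(2·D·S / H) = √(2·6,050·134 / 4.2) = √386,047.6 ≈ 621.33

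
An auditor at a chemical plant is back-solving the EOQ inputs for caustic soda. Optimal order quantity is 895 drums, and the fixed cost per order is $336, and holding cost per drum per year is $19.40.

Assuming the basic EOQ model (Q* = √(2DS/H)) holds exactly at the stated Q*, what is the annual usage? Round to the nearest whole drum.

23,125 drums per year

Since Q* = (2DS/H)^½, squaring gives Q*²·H = 2DS.
D = Q²H / (2S) = 895² × 19.4 / (2 × 336) = 23,124.83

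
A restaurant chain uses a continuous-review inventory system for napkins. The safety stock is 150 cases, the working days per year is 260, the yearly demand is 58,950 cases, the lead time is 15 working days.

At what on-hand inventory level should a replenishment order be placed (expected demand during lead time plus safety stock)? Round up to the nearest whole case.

Daily demand d = 58,950 / 260 = 226.731 cases/day
Demand during lead time = 226.731 × 15 = 3,400.96
Reorder point = 3,400.96 + 150 = 3,550.96 → round up

3,551 cases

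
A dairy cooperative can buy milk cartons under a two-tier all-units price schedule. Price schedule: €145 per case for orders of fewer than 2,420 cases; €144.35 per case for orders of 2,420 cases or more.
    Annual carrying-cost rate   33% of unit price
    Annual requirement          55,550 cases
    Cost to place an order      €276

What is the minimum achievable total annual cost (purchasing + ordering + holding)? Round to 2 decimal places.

H₁ = 33%×€145 = €47.8500;  H₂ = 33%×€144.35 = €47.6355
EOQ₁ = √(2×55,550×276/47.8500) = 800.52  (< 2,420, feasible at tier 1)
EOQ₂ = √(2×55,550×276/47.6355) = 802.32  (< 2,420 → use Q = 2,420 at tier-2 price)
TC(tier 1 (EOQ₁), Q≈800.5) = €8,093,054.74
TC(tier 2, Q≈2,420.0) = €8,082,616.91
Minimum at tier 2: €8,082,616.91

€8,082,616.91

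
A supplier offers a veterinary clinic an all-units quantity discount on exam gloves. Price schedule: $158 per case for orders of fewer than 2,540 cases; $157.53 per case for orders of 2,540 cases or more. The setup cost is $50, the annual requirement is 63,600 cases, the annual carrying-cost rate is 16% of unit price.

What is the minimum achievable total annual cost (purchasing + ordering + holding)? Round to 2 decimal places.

$10,052,170.06

H₁ = 16%×$158 = $25.2800;  H₂ = 16%×$157.53 = $25.2048
EOQ₁ = √(2×63,600×50/25.2800) = 501.58  (< 2,540, feasible at tier 1)
EOQ₂ = √(2×63,600×50/25.2048) = 502.33  (< 2,540 → use Q = 2,540 at tier-2 price)
TC(tier 1 (EOQ₁), Q≈501.6) = $10,061,479.94
TC(tier 2, Q≈2,540.0) = $10,052,170.06
Minimum at tier 2: $10,052,170.06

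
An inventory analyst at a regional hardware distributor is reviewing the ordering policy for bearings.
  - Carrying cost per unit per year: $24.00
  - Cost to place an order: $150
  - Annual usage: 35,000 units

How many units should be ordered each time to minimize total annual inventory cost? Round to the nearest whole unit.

2DS/H = 2·35,000·150/24 = 437,500.00
EOQ = √437,500.00 ≈ 661.44

661 units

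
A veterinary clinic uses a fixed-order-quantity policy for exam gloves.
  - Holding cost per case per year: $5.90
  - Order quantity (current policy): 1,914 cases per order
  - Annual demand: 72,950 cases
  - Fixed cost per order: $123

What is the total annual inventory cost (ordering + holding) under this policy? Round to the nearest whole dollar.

$10,334

Orders/yr = 72,950/1,914 = 38.114; ordering cost = 38.114 × $123 = $4,688.01
Average inventory = 1,914/2 = 957; holding cost = 957 × $5.9 = $5,646.30
Total = $4,688.01 + $5,646.30 = $10,334.31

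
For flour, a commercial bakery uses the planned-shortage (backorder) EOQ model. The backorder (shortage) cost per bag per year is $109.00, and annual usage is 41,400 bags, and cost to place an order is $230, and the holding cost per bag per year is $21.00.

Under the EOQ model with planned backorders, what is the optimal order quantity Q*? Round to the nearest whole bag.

Basic EOQ = √(2·41,400·230/21) = 952.290
Backorder adjustment √((H+b)/b) = √((21+109)/109) = 1.0921
Q* = 952.290 × 1.0921 ≈ 1,039.99

1,040 bags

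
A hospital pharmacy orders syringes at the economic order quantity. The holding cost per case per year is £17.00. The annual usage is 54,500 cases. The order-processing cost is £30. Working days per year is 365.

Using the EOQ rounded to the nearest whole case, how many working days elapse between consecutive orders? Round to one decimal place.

2.9 days

Optimal lot size Q* = (2 × 54,500 × £30 / £17)^½ ≈ 438.58 → Q = 439 cases
T = Q/D × 365 days = 439/54,500 × 365 = 2.940 days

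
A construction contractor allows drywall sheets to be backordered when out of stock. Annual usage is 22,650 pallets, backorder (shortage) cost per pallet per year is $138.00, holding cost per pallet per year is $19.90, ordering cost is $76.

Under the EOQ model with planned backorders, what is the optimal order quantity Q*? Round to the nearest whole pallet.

Q* = √(2DS/H) · √((H + b)/b)
   = √(2 × 22,650 × 76 / 19.9) · √((19.9 + 138) / 138)
   = 415.939 × 1.0697 ≈ 444.92

445 pallets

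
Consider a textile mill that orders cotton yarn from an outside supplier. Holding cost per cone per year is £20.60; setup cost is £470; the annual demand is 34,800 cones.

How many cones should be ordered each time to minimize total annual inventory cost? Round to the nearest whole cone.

2DS/H = 2·34,800·470/20.6 = 1,587,961.17
EOQ = √1,587,961.17 ≈ 1,260.14

1,260 cones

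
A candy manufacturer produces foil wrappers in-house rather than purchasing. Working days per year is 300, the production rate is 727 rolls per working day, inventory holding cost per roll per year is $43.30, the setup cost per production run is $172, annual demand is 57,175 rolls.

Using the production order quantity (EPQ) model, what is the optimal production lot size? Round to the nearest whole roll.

d = 57,175/300 = 190.5833 rolls/day;  effective holding cost H(1 − d/p) = 43.3·(1 − 190.5833/727) = 31.94889
Q* = √(2DS / H_eff) = √(2·57,175·172 / 31.94889) ≈ 784.61

785 rolls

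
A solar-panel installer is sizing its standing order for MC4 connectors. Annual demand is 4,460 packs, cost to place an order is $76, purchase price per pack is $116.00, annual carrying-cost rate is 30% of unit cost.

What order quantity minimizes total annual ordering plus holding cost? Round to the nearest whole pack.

Carrying cost H = $116 × 30% = $34.8000/pack/yr
EOQ = √(2DS/H) = √(2 × 4,460 × 76 / 34.8)
    = √(19,480.46) ≈ 139.57

140 packs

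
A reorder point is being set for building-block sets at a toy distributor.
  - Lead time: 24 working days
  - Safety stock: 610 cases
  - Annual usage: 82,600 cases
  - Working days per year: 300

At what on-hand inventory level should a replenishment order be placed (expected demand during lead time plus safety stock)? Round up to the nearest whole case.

Daily demand d = 82,600 / 300 = 275.333 cases/day
Demand during lead time = 275.333 × 24 = 6,608.00
Reorder point = 6,608.00 + 610 = 7,218.00 → round up

7,218 cases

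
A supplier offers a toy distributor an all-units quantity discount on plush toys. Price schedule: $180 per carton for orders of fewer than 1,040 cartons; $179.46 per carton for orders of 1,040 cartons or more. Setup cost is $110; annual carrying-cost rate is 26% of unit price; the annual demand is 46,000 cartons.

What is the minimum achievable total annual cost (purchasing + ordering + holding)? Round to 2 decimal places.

H₁ = 26%×$180 = $46.8000;  H₂ = 26%×$179.46 = $46.6596
EOQ₁ = √(2×46,000×110/46.8000) = 465.02  (< 1,040, feasible at tier 1)
EOQ₂ = √(2×46,000×110/46.6596) = 465.71  (< 1,040 → use Q = 1,040 at tier-2 price)
TC(tier 1 (EOQ₁), Q≈465.0) = $8,301,762.72
TC(tier 2, Q≈1,040.0) = $8,284,288.38
Minimum at tier 2: $8,284,288.38

$8,284,288.38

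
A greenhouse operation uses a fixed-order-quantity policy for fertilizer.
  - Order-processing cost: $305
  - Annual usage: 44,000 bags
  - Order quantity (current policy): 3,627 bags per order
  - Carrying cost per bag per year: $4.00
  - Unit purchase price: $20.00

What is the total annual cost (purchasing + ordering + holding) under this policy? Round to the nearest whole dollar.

$890,954

Ordering: D/Q × S = 44,000/3,627 × $305 = $3,700.03
Holding:  Q/2 × H = 3,627/2 × $4 = $7,254.00
Purchase cost = D·C = 44,000 × 20 = $880,000.00
Total = $3,700.03 + $7,254.00 + $880,000.00 = $890,954.03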